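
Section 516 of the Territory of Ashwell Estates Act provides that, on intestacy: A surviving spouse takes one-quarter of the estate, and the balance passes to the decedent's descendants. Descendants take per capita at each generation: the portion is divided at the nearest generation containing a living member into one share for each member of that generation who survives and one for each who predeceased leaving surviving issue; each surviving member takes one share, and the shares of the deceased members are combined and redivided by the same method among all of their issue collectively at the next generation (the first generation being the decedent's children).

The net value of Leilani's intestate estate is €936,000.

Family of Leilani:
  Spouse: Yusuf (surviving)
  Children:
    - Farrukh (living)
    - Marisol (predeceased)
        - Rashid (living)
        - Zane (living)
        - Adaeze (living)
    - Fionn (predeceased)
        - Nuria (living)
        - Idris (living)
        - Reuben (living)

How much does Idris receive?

Idris receives €78,000.

Yusuf takes one-quarter of €936,000 = €234,000. The remaining €702,000 passes to the descendants.
The descendants' portion (€702,000) is divided at the children's generation into 3 shares of €234,000. Farrukh takes €234,000. The 2 shares of the deceased (Marisol and Fionn) are combined into a pool of €468,000.
That pool (€468,000) is divided at the grandchildren's generation equally among Rashid, Zane, Adaeze, Nuria, Idris, and Reuben: €78,000 each.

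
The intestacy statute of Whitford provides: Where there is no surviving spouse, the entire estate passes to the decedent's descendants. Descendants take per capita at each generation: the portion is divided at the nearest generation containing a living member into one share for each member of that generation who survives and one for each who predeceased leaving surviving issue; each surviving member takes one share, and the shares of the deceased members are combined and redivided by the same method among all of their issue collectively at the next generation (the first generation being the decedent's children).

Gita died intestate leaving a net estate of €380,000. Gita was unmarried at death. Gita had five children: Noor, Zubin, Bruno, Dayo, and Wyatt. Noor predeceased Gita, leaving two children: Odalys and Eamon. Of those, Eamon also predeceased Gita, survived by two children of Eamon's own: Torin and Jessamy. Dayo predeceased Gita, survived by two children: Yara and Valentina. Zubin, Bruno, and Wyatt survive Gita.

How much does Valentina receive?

Valentina receives €38,000.

The entire €380,000 passes to the descendants.
That amount (€380,000) is divided at the children's generation into 5 shares of €76,000. Zubin, Bruno, and Wyatt each take €76,000. The 2 shares of the deceased (Noor and Dayo) are combined into a pool of €152,000.
That pool (€152,000) is divided at the grandchildren's generation into 4 shares of €38,000. Odalys, Yara, and Valentina each take €38,000. The remaining share for the deceased Eamon (€38,000) is carried to the next generation.
That pool (€38,000) is divided at the great-grandchildren's generation equally among Torin and Jessamy: €19,000 each.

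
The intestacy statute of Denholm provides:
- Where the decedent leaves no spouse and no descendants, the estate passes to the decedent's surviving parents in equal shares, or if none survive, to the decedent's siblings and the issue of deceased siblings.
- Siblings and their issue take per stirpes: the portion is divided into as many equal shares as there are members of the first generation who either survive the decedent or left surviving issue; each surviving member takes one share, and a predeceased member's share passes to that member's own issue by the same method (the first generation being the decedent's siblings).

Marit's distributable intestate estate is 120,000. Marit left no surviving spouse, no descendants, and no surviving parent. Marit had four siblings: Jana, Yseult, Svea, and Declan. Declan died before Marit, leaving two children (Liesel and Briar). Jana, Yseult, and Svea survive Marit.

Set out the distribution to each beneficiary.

Jana: 30,000; Yseult: 30,000; Svea: 30,000; Liesel: 15,000; Briar: 15,000

The entire 120,000 passes to the siblings and their issue.
That amount (120,000) is divided into 4 shares of 30,000: Jana, Yseult, and Svea each take 30,000; Declan's 30,000 share passes to Declan's issue.
Declan's share (30,000) is divided into 2 shares of 15,000: Liesel and Briar each take 15,000.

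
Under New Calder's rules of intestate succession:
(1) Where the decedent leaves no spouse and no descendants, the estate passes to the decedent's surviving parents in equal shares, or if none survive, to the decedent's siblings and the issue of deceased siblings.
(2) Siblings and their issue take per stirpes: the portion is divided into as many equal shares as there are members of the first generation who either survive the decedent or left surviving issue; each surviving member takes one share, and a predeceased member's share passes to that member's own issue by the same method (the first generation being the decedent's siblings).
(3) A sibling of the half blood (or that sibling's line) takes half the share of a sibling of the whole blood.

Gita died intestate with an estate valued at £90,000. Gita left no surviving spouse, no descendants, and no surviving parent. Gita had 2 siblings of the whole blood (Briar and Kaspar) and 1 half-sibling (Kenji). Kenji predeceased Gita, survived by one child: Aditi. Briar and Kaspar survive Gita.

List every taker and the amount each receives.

Aditi: £18,000; Briar: £36,000; Kaspar: £36,000

The entire £90,000 passes to the siblings and their issue.
Counting each half-blood sibling's line as half a unit, there are 5/2 units in £90,000, so one unit is £36,000. Whole-blood lines (Briar and Kaspar) take £36,000 each; half-blood lines (Kenji) take £18,000 each.
Kenji's share (£18,000) passes entirely to Aditi.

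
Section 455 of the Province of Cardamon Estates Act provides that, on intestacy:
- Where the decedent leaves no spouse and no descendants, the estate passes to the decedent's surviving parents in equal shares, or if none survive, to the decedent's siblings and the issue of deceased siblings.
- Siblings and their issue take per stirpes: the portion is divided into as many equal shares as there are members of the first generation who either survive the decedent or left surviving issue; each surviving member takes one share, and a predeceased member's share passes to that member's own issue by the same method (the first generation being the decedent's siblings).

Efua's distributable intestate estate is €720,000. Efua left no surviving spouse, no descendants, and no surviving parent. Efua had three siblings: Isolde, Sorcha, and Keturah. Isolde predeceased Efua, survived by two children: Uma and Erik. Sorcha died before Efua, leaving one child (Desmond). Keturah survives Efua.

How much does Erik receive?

The entire €720,000 passes to the siblings and their issue.
That amount (€720,000) is divided into 3 shares of €240,000: Keturah takes €240,000; Isolde's €240,000 share passes to Isolde's issue; Sorcha's €240,000 share passes to Sorcha's issue.
Isolde's share (€240,000) is divided into 2 shares of €120,000: Uma and Erik each take €120,000.
Sorcha's share (€240,000) passes entirely to Desmond.

Erik receives €120,000.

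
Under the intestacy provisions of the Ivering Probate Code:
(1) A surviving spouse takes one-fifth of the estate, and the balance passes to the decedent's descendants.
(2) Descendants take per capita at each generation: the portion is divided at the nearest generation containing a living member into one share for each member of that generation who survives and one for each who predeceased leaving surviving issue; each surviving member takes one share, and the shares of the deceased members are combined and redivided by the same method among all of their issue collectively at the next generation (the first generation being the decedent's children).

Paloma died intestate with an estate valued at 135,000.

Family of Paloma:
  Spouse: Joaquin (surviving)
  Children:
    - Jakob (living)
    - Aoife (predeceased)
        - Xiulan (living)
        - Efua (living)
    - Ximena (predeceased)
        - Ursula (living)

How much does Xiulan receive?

Joaquin takes one-fifth of 135,000 = 27,000. The remaining 108,000 passes to the descendants.
The descendants' portion (108,000) is divided at the children's generation into 3 shares of 36,000. Jakob takes 36,000. The 2 shares of the deceased (Aoife and Ximena) are combined into a pool of 72,000.
That pool (72,000) is divided at the grandchildren's generation equally among Xiulan, Efua, and Ursula: 24,000 each.

Xiulan receives 24,000.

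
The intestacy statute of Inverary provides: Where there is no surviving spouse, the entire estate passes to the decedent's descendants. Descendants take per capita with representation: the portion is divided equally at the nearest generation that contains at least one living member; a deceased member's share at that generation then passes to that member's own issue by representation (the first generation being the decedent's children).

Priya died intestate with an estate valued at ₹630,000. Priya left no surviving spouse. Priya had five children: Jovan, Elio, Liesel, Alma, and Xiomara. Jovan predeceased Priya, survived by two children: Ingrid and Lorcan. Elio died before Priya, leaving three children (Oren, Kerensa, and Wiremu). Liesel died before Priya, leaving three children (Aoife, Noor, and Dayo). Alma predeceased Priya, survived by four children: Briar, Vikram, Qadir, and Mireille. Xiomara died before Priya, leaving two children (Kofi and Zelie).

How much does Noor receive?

The entire ₹630,000 passes to the descendants.
No child survives, so the initial division is made at the grandchildren's generation.
That amount (₹630,000) is divided into 14 shares of ₹45,000: Ingrid, Lorcan, Oren, Kerensa, Wiremu, Aoife, Noor, Dayo, Briar, Vikram, Qadir, Mireille, Kofi, and Zelie each take ₹45,000.

Noor receives ₹45,000.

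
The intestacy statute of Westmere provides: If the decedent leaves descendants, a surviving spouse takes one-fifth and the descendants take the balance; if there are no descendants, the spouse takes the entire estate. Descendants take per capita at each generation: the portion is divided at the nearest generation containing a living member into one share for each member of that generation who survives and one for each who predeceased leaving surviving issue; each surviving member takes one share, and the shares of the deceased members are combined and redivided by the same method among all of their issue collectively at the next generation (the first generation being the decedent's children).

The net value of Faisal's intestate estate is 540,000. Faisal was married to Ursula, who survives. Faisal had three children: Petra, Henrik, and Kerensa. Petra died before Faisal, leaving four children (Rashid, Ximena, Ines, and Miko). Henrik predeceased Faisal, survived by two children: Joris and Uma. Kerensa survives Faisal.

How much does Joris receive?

Ursula takes one-fifth of 540,000 = 108,000. The remaining 432,000 passes to the descendants.
The descendants' portion (432,000) is divided at the children's generation into 3 shares of 144,000. Kerensa takes 144,000. The 2 shares of the deceased (Petra and Henrik) are combined into a pool of 288,000.
That pool (288,000) is divided at the grandchildren's generation equally among Rashid, Ximena, Ines, Miko, Joris, and Uma: 48,000 each.

Joris receives 48,000.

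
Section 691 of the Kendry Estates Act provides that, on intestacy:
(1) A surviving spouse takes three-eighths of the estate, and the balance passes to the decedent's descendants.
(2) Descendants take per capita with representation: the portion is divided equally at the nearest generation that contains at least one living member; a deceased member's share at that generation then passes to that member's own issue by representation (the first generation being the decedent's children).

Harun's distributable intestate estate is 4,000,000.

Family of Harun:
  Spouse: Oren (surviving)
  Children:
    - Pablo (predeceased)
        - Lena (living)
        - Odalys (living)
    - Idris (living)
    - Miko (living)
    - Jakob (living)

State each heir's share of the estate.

Oren takes three-eighths of 4,000,000 = 1,500,000. The remaining 2,500,000 passes to the descendants.
The descendants' portion (2,500,000) is divided into 4 shares of 625,000: Idris, Miko, and Jakob each take 625,000; Pablo's 625,000 share passes to Pablo's issue.
Pablo's share (625,000) is divided into 2 shares of 312,500: Lena and Odalys each take 312,500.

Oren: 1,500,000; Lena: 312,500; Odalys: 312,500; Idris: 625,000; Miko: 625,000; Jakob: 625,000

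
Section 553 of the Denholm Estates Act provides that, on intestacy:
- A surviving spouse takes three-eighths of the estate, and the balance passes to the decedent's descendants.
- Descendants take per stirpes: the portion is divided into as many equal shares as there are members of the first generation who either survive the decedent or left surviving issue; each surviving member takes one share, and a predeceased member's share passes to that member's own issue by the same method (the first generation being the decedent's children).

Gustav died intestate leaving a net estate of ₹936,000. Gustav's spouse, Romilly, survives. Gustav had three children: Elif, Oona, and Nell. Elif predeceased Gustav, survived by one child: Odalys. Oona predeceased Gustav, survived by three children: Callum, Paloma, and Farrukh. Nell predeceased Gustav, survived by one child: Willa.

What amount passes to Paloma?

Paloma receives ₹65,000.

Romilly takes three-eighths of ₹936,000 = ₹351,000. The remaining ₹585,000 passes to the descendants.
The descendants' portion (₹585,000) is divided into 3 shares of ₹195,000: Elif's ₹195,000 share passes to Elif's issue; Oona's ₹195,000 share passes to Oona's issue; Nell's ₹195,000 share passes to Nell's issue.
Elif's share (₹195,000) passes entirely to Odalys.
Oona's share (₹195,000) is divided into 3 shares of ₹65,000: Callum, Paloma, and Farrukh each take ₹65,000.
Nell's share (₹195,000) passes entirely to Willa.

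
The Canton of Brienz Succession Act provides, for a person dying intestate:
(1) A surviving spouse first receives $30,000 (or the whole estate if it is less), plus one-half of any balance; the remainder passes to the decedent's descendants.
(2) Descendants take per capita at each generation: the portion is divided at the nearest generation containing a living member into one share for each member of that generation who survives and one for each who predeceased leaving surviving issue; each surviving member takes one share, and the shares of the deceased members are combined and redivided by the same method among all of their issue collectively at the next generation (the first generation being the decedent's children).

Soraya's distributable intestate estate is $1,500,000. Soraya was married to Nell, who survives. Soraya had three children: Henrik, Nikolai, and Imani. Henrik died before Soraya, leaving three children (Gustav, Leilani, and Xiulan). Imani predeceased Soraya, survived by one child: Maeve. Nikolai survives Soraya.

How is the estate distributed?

Nell: $765,000; Gustav: $122,500; Leilani: $122,500; Xiulan: $122,500; Nikolai: $245,000; Maeve: $122,500

Nell first takes $30,000, leaving a balance of $1,470,000. Nell then takes one-half of the balance ($735,000), for a total of $765,000. The remaining $735,000 passes to the descendants.
The descendants' portion ($735,000) is divided at the children's generation into 3 shares of $245,000. Nikolai takes $245,000. The 2 shares of the deceased (Henrik and Imani) are combined into a pool of $490,000.
That pool ($490,000) is divided at the grandchildren's generation equally among Gustav, Leilani, Xiulan, and Maeve: $122,500 each.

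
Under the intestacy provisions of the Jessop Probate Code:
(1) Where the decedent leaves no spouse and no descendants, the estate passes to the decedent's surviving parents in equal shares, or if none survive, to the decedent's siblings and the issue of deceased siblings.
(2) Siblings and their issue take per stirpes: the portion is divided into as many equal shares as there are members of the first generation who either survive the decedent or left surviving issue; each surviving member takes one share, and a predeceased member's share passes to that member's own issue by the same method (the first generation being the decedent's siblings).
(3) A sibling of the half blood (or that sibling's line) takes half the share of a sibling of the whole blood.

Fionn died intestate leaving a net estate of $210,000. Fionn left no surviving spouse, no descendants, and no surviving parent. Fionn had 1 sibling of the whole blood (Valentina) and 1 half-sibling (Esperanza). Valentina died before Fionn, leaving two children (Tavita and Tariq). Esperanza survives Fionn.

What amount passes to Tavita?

Tavita receives $70,000.

The entire $210,000 passes to the siblings and their issue.
Counting each half-blood sibling's line as half a unit, there are 3/2 units in $210,000, so one unit is $140,000. Whole-blood lines (Valentina) take $140,000 each; half-blood lines (Esperanza) take $70,000 each.
Valentina's share ($140,000) is divided into 2 shares of $70,000: Tavita and Tariq each take $70,000.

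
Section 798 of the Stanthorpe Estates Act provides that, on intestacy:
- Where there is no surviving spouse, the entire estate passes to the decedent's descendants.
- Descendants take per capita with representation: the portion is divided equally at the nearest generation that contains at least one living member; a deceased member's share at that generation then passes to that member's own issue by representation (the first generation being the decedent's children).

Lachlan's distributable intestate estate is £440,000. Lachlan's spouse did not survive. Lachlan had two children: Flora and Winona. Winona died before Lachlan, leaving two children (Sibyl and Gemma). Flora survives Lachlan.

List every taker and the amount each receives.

Flora: £220,000; Sibyl: £110,000; Gemma: £110,000

The entire £440,000 passes to the descendants.
That amount (£440,000) is divided into 2 shares of £220,000: Flora takes £220,000; Winona's £220,000 share passes to Winona's issue.
Winona's share (£220,000) is divided into 2 shares of £110,000: Sibyl and Gemma each take £110,000.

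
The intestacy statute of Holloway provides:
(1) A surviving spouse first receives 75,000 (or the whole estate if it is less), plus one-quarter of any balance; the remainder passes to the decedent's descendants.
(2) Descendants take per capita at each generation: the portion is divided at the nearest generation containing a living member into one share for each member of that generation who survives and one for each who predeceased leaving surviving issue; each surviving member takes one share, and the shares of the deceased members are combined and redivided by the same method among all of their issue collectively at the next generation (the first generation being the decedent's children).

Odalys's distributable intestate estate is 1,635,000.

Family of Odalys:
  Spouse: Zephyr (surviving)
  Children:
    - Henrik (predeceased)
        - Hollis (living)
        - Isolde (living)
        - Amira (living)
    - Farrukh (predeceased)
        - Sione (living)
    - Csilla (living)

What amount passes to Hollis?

Zephyr first takes 75,000, leaving a balance of 1,560,000. Zephyr then takes one-quarter of the balance (390,000), for a total of 465,000. The remaining 1,170,000 passes to the descendants.
The descendants' portion (1,170,000) is divided at the children's generation into 3 shares of 390,000. Csilla takes 390,000. The 2 shares of the deceased (Henrik and Farrukh) are combined into a pool of 780,000.
That pool (780,000) is divided at the grandchildren's generation equally among Hollis, Isolde, Amira, and Sione: 195,000 each.

Hollis receives 195,000.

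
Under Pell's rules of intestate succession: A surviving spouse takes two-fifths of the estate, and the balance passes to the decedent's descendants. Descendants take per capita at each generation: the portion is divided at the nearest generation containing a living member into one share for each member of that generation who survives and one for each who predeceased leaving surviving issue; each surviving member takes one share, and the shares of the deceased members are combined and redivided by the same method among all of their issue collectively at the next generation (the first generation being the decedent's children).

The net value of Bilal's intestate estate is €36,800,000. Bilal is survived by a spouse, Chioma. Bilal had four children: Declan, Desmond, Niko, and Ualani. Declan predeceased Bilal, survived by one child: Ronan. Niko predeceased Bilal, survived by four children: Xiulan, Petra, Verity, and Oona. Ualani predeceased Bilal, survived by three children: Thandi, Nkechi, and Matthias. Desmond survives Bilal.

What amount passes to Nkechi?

Nkechi receives €2,070,000.

Chioma takes two-fifths of €36,800,000 = €14,720,000. The remaining €22,080,000 passes to the descendants.
The descendants' portion (€22,080,000) is divided at the children's generation into 4 shares of €5,520,000. Desmond takes €5,520,000. The 3 shares of the deceased (Declan, Niko, and Ualani) are combined into a pool of €16,560,000.
That pool (€16,560,000) is divided at the grandchildren's generation equally among Ronan, Xiulan, Petra, Verity, Oona, Thandi, Nkechi, and Matthias: €2,070,000 each.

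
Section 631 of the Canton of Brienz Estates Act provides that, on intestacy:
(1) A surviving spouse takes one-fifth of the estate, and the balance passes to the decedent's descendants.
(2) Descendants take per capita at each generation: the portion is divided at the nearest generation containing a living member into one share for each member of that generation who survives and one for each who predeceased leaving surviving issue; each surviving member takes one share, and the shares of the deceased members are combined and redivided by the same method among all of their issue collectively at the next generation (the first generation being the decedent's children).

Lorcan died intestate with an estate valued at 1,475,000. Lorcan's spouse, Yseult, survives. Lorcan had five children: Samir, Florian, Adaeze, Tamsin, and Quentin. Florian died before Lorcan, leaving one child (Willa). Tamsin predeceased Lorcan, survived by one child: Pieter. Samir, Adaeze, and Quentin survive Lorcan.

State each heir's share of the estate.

Yseult takes one-fifth of 1,475,000 = 295,000. The remaining 1,180,000 passes to the descendants.
The descendants' portion (1,180,000) is divided at the children's generation into 5 shares of 236,000. Samir, Adaeze, and Quentin each take 236,000. The 2 shares of the deceased (Florian and Tamsin) are combined into a pool of 472,000.
That pool (472,000) is divided at the grandchildren's generation equally among Willa and Pieter: 236,000 each.

Yseult: 295,000; Samir: 236,000; Willa: 236,000; Adaeze: 236,000; Pieter: 236,000; Quentin: 236,000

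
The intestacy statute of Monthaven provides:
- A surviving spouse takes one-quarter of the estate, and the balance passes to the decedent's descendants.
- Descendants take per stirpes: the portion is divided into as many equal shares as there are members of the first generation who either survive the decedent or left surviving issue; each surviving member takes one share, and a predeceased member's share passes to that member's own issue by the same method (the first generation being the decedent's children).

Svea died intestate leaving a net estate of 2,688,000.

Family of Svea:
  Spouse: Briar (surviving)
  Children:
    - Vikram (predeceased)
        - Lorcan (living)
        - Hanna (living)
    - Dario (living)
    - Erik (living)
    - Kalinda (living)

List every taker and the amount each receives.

Briar takes one-quarter of 2,688,000 = 672,000. The remaining 2,016,000 passes to the descendants.
The descendants' portion (2,016,000) is divided into 4 shares of 504,000: Dario, Erik, and Kalinda each take 504,000; Vikram's 504,000 share passes to Vikram's issue.
Vikram's share (504,000) is divided into 2 shares of 252,000: Lorcan and Hanna each take 252,000.

Briar: 672,000; Lorcan: 252,000; Hanna: 252,000; Dario: 504,000; Erik: 504,000; Kalinda: 504,000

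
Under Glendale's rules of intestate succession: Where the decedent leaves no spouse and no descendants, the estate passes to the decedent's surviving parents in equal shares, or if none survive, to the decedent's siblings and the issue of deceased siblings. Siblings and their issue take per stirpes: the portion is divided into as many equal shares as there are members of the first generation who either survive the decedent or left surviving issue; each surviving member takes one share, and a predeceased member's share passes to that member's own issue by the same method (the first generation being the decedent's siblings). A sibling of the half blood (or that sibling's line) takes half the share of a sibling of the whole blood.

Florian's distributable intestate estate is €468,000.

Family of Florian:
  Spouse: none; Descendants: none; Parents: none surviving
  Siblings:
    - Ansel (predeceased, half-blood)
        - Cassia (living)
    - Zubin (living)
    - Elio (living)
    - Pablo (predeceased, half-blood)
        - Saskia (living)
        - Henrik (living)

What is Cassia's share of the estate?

Cassia receives €78,000.

The entire €468,000 passes to the siblings and their issue.
Counting each half-blood sibling's line as half a unit, there are 3 units in €468,000, so one unit is €156,000. Whole-blood lines (Zubin and Elio) take €156,000 each; half-blood lines (Ansel and Pablo) take €78,000 each.
Ansel's share (€78,000) passes entirely to Cassia.
Pablo's share (€78,000) is divided into 2 shares of €39,000: Saskia and Henrik each take €39,000.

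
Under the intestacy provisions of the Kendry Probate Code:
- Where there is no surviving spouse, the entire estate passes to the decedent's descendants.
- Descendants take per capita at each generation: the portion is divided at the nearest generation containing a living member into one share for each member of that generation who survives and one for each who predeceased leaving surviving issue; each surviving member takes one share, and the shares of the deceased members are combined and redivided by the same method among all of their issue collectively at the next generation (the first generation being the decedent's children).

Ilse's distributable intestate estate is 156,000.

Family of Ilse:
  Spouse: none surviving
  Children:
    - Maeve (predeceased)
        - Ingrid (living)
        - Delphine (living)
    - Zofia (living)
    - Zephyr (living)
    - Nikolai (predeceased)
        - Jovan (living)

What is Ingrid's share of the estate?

The entire 156,000 passes to the descendants.
That amount (156,000) is divided at the children's generation into 4 shares of 39,000. Zofia and Zephyr each take 39,000. The 2 shares of the deceased (Maeve and Nikolai) are combined into a pool of 78,000.
That pool (78,000) is divided at the grandchildren's generation equally among Ingrid, Delphine, and Jovan: 26,000 each.

Ingrid receives 26,000.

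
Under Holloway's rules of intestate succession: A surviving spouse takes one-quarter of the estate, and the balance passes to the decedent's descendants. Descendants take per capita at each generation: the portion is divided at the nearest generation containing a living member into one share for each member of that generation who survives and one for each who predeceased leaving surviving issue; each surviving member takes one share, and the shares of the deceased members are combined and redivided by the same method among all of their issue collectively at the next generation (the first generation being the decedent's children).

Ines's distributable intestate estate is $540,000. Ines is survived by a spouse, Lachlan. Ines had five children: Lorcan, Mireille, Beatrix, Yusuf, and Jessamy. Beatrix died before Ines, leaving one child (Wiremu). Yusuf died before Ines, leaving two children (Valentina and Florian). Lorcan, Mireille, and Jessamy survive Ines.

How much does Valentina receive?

Valentina receives $54,000.

Lachlan takes one-quarter of $540,000 = $135,000. The remaining $405,000 passes to the descendants.
The descendants' portion ($405,000) is divided at the children's generation into 5 shares of $81,000. Lorcan, Mireille, and Jessamy each take $81,000. The 2 shares of the deceased (Beatrix and Yusuf) are combined into a pool of $162,000.
That pool ($162,000) is divided at the grandchildren's generation equally among Wiremu, Valentina, and Florian: $54,000 each.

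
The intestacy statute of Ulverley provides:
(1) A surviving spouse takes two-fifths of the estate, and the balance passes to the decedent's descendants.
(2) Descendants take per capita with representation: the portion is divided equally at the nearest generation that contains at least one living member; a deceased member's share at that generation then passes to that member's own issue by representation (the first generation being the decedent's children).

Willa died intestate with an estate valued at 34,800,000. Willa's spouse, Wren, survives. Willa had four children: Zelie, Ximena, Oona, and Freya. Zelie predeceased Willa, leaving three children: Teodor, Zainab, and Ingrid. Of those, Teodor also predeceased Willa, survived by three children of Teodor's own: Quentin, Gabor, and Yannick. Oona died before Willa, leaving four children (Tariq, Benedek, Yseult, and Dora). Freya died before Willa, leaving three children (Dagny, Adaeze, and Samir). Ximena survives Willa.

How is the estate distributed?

Wren takes two-fifths of 34,800,000 = 13,920,000. The remaining 20,880,000 passes to the descendants.
The descendants' portion (20,880,000) is divided into 4 shares of 5,220,000: Ximena takes 5,220,000; Zelie's 5,220,000 share passes to Zelie's issue; Oona's 5,220,000 share passes to Oona's issue; Freya's 5,220,000 share passes to Freya's issue.
Zelie's share (5,220,000) is divided into 3 shares of 1,740,000: Zainab and Ingrid each take 1,740,000; Teodor's 1,740,000 share passes to Teodor's issue.
Teodor's share (1,740,000) is divided into 3 shares of 580,000: Quentin, Gabor, and Yannick each take 580,000.
Oona's share (5,220,000) is divided into 4 shares of 1,305,000: Tariq, Benedek, Yseult, and Dora each take 1,305,000.
Freya's share (5,220,000) is divided into 3 shares of 1,740,000: Dagny, Adaeze, and Samir each take 1,740,000.

Wren: 13,920,000; Quentin: 580,000; Gabor: 580,000; Yannick: 580,000; Zainab: 1,740,000; Ingrid: 1,740,000; Ximena: 5,220,000; Tariq: 1,305,000; Benedek: 1,305,000; Yseult: 1,305,000; Dora: 1,305,000; Dagny: 1,740,000; Adaeze: 1,740,000; Samir: 1,740,000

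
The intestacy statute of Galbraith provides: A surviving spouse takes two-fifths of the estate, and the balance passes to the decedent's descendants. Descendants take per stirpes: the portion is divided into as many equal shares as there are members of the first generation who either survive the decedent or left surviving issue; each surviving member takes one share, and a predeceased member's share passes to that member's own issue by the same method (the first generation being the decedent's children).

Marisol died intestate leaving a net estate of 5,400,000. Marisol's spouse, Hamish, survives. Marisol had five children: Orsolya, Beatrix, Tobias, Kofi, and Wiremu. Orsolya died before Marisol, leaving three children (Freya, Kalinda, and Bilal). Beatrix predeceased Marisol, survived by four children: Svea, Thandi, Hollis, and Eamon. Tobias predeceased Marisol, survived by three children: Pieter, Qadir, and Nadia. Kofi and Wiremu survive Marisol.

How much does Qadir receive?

Qadir receives 216,000.

Hamish takes two-fifths of 5,400,000 = 2,160,000. The remaining 3,240,000 passes to the descendants.
The descendants' portion (3,240,000) is divided into 5 shares of 648,000: Kofi and Wiremu each take 648,000; Orsolya's 648,000 share passes to Orsolya's issue; Beatrix's 648,000 share passes to Beatrix's issue; Tobias's 648,000 share passes to Tobias's issue.
Orsolya's share (648,000) is divided into 3 shares of 216,000: Freya, Kalinda, and Bilal each take 216,000.
Beatrix's share (648,000) is divided into 4 shares of 162,000: Svea, Thandi, Hollis, and Eamon each take 162,000.
Tobias's share (648,000) is divided into 3 shares of 216,000: Pieter, Qadir, and Nadia each take 216,000.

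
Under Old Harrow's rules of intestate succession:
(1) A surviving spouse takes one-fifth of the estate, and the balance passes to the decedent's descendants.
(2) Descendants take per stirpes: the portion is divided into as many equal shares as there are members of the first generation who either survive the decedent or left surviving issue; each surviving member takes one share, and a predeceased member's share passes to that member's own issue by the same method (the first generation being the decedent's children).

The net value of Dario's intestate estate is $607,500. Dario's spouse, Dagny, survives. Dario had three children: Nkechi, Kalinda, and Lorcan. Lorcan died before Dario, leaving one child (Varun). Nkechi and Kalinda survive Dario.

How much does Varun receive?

Varun receives $162,000.

Dagny takes one-fifth of $607,500 = $121,500. The remaining $486,000 passes to the descendants.
The descendants' portion ($486,000) is divided into 3 shares of $162,000: Nkechi and Kalinda each take $162,000; Lorcan's $162,000 share passes to Lorcan's issue.
Lorcan's share ($162,000) passes entirely to Varun.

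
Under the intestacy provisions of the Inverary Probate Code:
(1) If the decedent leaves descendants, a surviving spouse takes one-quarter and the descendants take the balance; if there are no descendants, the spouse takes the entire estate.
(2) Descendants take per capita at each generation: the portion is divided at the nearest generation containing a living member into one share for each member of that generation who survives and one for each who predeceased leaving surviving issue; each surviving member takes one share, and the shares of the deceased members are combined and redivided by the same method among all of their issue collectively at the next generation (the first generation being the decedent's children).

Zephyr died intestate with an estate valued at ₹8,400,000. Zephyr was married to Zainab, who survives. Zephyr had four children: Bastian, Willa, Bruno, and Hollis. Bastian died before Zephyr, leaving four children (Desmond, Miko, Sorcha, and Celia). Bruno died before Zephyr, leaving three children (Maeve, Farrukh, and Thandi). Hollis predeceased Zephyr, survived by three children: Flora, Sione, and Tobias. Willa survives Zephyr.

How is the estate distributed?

Zainab takes one-quarter of ₹8,400,000 = ₹2,100,000. The remaining ₹6,300,000 passes to the descendants.
The descendants' portion (₹6,300,000) is divided at the children's generation into 4 shares of ₹1,575,000. Willa takes ₹1,575,000. The 3 shares of the deceased (Bastian, Bruno, and Hollis) are combined into a pool of ₹4,725,000.
That pool (₹4,725,000) is divided at the grandchildren's generation equally among Desmond, Miko, Sorcha, Celia, Maeve, Farrukh, Thandi, Flora, Sione, and Tobias: ₹472,500 each.

Zainab: ₹2,100,000; Desmond: ₹472,500; Miko: ₹472,500; Sorcha: ₹472,500; Celia: ₹472,500; Willa: ₹1,575,000; Maeve: ₹472,500; Farrukh: ₹472,500; Thandi: ₹472,500; Flora: ₹472,500; Sione: ₹472,500; Tobias: ₹472,500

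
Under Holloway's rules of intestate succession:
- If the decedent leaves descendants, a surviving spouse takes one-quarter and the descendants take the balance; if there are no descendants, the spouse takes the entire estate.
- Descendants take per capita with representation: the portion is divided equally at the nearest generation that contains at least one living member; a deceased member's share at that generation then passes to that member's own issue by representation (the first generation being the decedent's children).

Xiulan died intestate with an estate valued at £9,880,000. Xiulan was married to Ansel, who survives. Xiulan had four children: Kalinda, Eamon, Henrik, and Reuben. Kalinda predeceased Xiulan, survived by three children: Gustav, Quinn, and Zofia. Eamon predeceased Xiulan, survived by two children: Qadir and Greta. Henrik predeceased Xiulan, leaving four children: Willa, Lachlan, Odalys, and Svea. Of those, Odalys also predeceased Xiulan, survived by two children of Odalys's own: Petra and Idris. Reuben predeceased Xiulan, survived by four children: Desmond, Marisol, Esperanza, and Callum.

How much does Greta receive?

Greta receives £570,000.

Ansel takes one-quarter of £9,880,000 = £2,470,000. The remaining £7,410,000 passes to the descendants.
No child survives, so the initial division is made at the grandchildren's generation.
The descendants' portion (£7,410,000) is divided into 13 shares of £570,000: Gustav, Quinn, Zofia, Qadir, Greta, Willa, Lachlan, Svea, Desmond, Marisol, Esperanza, and Callum each take £570,000; Odalys's £570,000 share passes to Odalys's issue.
Odalys's share (£570,000) is divided into 2 shares of £285,000: Petra and Idris each take £285,000.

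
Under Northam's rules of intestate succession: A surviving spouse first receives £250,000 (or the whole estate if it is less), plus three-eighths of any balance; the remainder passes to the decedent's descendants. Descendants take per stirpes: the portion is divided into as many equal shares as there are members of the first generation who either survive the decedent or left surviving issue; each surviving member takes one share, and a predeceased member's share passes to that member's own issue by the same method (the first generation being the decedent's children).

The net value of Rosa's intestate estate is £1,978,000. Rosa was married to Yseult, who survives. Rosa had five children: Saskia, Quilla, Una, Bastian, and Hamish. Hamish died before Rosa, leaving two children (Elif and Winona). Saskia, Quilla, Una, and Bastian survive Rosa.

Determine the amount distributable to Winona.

Yseult first takes £250,000, leaving a balance of £1,728,000. Yseult then takes three-eighths of the balance (£648,000), for a total of £898,000. The remaining £1,080,000 passes to the descendants.
The descendants' portion (£1,080,000) is divided into 5 shares of £216,000: Saskia, Quilla, Una, and Bastian each take £216,000; Hamish's £216,000 share passes to Hamish's issue.
Hamish's share (£216,000) is divided into 2 shares of £108,000: Elif and Winona each take £108,000.

Winona receives £108,000.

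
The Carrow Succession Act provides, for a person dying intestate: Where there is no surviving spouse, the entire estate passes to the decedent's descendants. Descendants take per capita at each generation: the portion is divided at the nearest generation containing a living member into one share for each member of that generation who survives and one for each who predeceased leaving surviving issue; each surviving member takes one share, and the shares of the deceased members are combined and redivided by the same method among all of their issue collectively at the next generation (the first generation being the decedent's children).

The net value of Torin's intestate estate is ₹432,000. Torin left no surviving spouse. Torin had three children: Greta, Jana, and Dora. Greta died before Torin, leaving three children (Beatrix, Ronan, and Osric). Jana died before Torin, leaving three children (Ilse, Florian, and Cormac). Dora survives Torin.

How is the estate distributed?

The entire ₹432,000 passes to the descendants.
That amount (₹432,000) is divided at the children's generation into 3 shares of ₹144,000. Dora takes ₹144,000. The 2 shares of the deceased (Greta and Jana) are combined into a pool of ₹288,000.
That pool (₹288,000) is divided at the grandchildren's generation equally among Beatrix, Ronan, Osric, Ilse, Florian, and Cormac: ₹48,000 each.

Beatrix: ₹48,000; Ronan: ₹48,000; Osric: ₹48,000; Ilse: ₹48,000; Florian: ₹48,000; Cormac: ₹48,000; Dora: ₹144,000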